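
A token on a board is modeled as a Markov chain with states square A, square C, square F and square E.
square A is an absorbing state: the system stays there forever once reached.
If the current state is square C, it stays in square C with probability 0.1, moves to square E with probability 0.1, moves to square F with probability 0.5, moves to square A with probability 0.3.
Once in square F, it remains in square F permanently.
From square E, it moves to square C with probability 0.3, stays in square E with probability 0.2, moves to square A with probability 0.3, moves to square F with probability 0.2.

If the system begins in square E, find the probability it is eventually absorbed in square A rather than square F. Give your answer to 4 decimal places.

Let h(s) be the probability of absorption at square A starting from transient state s. Then h(square A) = 1 and h(square F) = 0. By first-step analysis:
h(square C) = 0.3·1 + 0.1·h(square C) + 0.5·0 + 0.1·h(square E)
h(square E) = 0.3·1 + 0.3·h(square C) + 0.2·0 + 0.2·h(square E)
Solving: h(square C) = 0.3913, h(square E) = 0.5217.
Starting from square E, the probability is 0.5217.

0.5217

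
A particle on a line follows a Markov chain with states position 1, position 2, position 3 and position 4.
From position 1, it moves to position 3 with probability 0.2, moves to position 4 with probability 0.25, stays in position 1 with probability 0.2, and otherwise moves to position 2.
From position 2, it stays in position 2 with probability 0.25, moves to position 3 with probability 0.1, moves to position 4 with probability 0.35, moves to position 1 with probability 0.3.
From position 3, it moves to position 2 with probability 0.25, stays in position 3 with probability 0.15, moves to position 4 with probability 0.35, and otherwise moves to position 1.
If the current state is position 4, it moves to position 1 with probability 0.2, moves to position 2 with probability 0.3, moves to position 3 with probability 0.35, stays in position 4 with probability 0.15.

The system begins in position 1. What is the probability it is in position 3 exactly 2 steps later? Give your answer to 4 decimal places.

Propagate the distribution vector 2 steps from position 1.
After 0 steps: (1.0000, 0.0000, 0.0000, 0.0000)
After 1 step: (0.2000, 0.3500, 0.2000, 0.2500)
After 2 steps: (0.2450, 0.2825, 0.1925, 0.2800)
P(in position 3 after 2 steps) = 0.1925

0.1925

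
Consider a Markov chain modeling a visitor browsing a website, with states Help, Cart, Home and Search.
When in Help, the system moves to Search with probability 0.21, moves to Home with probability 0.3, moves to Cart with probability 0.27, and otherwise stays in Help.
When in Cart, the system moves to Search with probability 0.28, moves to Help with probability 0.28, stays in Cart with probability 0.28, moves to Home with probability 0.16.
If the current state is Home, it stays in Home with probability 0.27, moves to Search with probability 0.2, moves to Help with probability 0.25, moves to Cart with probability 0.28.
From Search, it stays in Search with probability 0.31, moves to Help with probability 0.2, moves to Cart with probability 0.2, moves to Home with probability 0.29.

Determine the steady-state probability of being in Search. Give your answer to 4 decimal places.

0.2505

Let the stationary distribution be π with π = πP and π_1 + π_2 + π_3 + π_4 = 1.
π_1 = 0.22·π_1 + 0.28·π_2 + 0.25·π_3 + 0.2·π_4
π_2 = 0.27·π_1 + 0.28·π_2 + 0.28·π_3 + 0.2·π_4
π_3 = 0.3·π_1 + 0.16·π_2 + 0.27·π_3 + 0.29·π_4
Solving with the normalization constraint gives π = (0.2381, 0.2576, 0.2538, 0.2505).
So the stationary probability of Search is 0.2505.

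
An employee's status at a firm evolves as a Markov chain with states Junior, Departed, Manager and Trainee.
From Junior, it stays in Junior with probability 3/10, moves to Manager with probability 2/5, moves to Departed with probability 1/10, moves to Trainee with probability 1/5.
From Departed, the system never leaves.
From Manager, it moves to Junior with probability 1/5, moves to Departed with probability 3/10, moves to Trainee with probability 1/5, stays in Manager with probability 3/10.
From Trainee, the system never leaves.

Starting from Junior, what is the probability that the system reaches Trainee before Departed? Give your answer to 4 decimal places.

0.5366

Let h(s) be the probability of absorption at Trainee starting from transient state s. Then h(Trainee) = 1 and h(Departed) = 0. By first-step analysis:
h(Junior) = 0.3·h(Junior) + 0.1·0 + 0.4·h(Manager) + 0.2·1
h(Manager) = 0.2·h(Junior) + 0.3·0 + 0.3·h(Manager) + 0.2·1
Solving: h(Junior) = 0.5366, h(Manager) = 0.4390.
Starting from Junior, the probability is 0.5366.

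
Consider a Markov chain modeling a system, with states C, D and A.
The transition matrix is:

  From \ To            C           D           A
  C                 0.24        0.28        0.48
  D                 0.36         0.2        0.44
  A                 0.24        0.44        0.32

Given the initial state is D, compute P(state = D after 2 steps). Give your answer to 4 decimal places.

Sum over the intermediate state after 1 step:
P = P(D→C)·P(C→D) + P(D→D)·P(D→D) + P(D→A)·P(A→D)
  = 0.36×0.28 + 0.2×0.2 + 0.44×0.44
  = 0.1008 + 0.0400 + 0.1936 = 0.3344

0.3344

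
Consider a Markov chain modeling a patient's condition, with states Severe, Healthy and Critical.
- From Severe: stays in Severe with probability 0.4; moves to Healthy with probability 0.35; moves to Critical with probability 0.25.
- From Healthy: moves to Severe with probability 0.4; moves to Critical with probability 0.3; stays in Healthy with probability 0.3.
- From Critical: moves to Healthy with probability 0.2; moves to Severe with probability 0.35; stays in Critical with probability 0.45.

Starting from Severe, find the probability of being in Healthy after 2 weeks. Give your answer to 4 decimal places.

Sum over the intermediate state after 1 week:
P = P(Severe→Severe)·P(Severe→Healthy) + P(Severe→Healthy)·P(Healthy→Healthy) + P(Severe→Critical)·P(Critical→Healthy)
  = 0.4×0.35 + 0.35×0.3 + 0.25×0.2
  = 0.1400 + 0.1050 + 0.0500 = 0.2950

0.2950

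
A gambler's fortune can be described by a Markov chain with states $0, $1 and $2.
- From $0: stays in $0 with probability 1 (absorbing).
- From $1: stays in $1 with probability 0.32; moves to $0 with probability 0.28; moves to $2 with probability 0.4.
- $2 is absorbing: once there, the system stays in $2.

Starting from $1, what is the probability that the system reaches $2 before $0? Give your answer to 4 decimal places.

Let h(s) be the probability of absorption at $2 starting from transient state s. Then h($2) = 1 and h($0) = 0. By first-step analysis:
h($1) = 0.28·0 + 0.32·h($1) + 0.4·1
Solving: h($1) = 0.5882.
Starting from $1, the probability is 0.5882.

0.5882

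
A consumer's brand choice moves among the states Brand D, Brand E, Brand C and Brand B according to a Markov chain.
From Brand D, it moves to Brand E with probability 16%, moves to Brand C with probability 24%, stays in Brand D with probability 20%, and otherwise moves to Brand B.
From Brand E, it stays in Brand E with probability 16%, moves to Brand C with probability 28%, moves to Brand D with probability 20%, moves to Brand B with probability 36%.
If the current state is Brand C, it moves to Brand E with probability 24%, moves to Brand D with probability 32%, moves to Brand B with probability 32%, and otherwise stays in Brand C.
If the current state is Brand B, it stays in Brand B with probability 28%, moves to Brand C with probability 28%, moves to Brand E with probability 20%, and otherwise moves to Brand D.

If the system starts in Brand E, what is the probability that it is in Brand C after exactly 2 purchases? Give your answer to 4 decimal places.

0.2272

Propagate the distribution vector 2 purchases from Brand E.
After 0 purchases: (0.0000, 1.0000, 0.0000, 0.0000)
After 1 purchase: (0.2000, 0.1600, 0.2800, 0.3600)
After 2 purchases: (0.2480, 0.1968, 0.2272, 0.3280)
P(in Brand C after 2 purchases) = 0.2272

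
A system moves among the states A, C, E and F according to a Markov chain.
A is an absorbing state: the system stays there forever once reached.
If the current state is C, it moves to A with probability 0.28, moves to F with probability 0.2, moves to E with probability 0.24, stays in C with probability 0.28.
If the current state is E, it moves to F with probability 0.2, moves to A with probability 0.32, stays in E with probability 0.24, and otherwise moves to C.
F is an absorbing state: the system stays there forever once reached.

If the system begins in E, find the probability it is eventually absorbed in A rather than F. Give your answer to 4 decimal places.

0.6078

Let h(s) be the probability of absorption at A starting from transient state s. Then h(A) = 1 and h(F) = 0. By first-step analysis:
h(C) = 0.28·1 + 0.28·h(C) + 0.24·h(E) + 0.2·0
h(E) = 0.32·1 + 0.24·h(C) + 0.24·h(E) + 0.2·0
Solving: h(C) = 0.5915, h(E) = 0.6078.
Starting from E, the probability is 0.6078.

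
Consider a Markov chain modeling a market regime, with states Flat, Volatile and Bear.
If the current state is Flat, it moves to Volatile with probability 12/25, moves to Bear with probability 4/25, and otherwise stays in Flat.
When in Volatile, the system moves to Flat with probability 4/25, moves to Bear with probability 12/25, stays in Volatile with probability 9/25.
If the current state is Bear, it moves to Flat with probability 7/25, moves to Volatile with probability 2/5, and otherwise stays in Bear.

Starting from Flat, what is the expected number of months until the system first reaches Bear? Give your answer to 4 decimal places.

3.3654

Let t(s) be the expected number of months to first reach Bear from state s, with t(Bear) = 0. Conditioning on the first month:
t(Flat) = 1 + 0.36·t(Flat) + 0.48·t(Volatile)
t(Volatile) = 1 + 0.16·t(Flat) + 0.36·t(Volatile)
Solving: t(Flat) = 3.3654, t(Volatile) = 2.4038.
Expected months from Flat to Bear: 3.3654.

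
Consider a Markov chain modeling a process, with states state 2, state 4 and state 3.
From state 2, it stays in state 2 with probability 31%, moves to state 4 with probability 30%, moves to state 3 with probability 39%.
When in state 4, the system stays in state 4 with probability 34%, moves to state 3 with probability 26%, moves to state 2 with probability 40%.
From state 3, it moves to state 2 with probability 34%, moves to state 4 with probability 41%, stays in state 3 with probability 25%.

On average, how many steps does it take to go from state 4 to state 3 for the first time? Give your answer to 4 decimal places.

Let t(s) be the expected number of steps to first reach state 3 from state s, with t(state 3) = 0. Conditioning on the first step:
t(state 2) = 1 + 0.31·t(state 2) + 0.3·t(state 4)
t(state 4) = 1 + 0.4·t(state 2) + 0.34·t(state 4)
Solving: t(state 2) = 2.8623, t(state 4) = 3.2499.
Expected steps from state 4 to state 3: 3.2499.

3.2499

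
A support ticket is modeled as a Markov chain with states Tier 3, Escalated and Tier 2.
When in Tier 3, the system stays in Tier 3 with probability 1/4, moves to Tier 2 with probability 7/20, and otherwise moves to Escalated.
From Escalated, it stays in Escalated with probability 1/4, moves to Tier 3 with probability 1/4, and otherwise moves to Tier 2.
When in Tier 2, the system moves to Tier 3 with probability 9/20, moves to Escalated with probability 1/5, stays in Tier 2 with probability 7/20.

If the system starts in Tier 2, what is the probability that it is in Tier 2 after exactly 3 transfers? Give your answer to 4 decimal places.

0.3950

Propagate the distribution vector 3 transfers from Tier 2.
After 0 transfers: (0.0000, 0.0000, 1.0000)
After 1 transfer: (0.4500, 0.2000, 0.3500)
After 2 transfers: (0.3200, 0.3000, 0.3800)
After 3 transfers: (0.3260, 0.2790, 0.3950)
P(in Tier 2 after 3 transfers) = 0.3950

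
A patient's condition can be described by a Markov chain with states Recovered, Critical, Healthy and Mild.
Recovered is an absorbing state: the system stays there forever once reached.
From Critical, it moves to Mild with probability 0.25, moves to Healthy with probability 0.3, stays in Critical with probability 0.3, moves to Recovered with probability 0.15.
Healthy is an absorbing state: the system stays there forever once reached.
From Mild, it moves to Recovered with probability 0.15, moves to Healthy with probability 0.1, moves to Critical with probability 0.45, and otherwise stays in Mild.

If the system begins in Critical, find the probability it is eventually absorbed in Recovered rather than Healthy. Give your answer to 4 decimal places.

Let h(s) be the probability of absorption at Recovered starting from transient state s. Then h(Recovered) = 1 and h(Healthy) = 0. By first-step analysis:
h(Critical) = 0.15·1 + 0.3·h(Critical) + 0.3·0 + 0.25·h(Mild)
h(Mild) = 0.15·1 + 0.45·h(Critical) + 0.1·0 + 0.3·h(Mild)
Solving: h(Critical) = 0.3775, h(Mild) = 0.4570.
Starting from Critical, the probability is 0.3775.

0.3775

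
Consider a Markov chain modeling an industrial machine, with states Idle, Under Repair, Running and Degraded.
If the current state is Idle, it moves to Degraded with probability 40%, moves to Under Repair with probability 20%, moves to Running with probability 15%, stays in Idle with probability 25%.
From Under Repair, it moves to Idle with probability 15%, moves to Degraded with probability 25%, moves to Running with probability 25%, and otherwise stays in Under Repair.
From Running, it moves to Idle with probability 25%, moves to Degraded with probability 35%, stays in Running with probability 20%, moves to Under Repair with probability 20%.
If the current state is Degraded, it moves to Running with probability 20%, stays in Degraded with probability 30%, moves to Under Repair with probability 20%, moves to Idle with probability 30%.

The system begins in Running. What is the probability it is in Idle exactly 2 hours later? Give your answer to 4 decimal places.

0.2475

Propagate the distribution vector 2 hours from Running.
After 0 hours: (0.0000, 0.0000, 1.0000, 0.0000)
After 1 hour: (0.2500, 0.2000, 0.2000, 0.3500)
After 2 hours: (0.2475, 0.2300, 0.1975, 0.3250)
P(in Idle after 2 hours) = 0.2475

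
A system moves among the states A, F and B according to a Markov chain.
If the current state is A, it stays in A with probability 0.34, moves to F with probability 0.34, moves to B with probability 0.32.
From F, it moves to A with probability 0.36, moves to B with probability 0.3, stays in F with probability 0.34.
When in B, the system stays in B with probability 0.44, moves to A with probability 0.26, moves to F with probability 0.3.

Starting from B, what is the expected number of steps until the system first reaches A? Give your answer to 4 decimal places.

3.4335

Let t(s) be the expected number of steps to first reach A from state s, with t(A) = 0. Conditioning on the first step:
t(F) = 1 + 0.34·t(F) + 0.3·t(B)
t(B) = 1 + 0.3·t(F) + 0.44·t(B)
Solving: t(F) = 3.0758, t(B) = 3.4335.
Expected steps from B to A: 3.4335.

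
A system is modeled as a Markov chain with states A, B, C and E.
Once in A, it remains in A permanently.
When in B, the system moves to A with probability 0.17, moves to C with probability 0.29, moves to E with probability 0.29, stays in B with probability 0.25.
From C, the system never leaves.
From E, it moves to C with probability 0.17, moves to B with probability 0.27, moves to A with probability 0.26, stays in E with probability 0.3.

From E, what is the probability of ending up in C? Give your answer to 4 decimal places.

Let h(s) be the probability of absorption at C starting from transient state s. Then h(C) = 1 and h(A) = 0. By first-step analysis:
h(B) = 0.17·0 + 0.25·h(B) + 0.29·1 + 0.29·h(E)
h(E) = 0.26·0 + 0.27·h(B) + 0.17·1 + 0.3·h(E)
Solving: h(B) = 0.5648, h(E) = 0.4607.
Starting from E, the probability is 0.4607.

0.4607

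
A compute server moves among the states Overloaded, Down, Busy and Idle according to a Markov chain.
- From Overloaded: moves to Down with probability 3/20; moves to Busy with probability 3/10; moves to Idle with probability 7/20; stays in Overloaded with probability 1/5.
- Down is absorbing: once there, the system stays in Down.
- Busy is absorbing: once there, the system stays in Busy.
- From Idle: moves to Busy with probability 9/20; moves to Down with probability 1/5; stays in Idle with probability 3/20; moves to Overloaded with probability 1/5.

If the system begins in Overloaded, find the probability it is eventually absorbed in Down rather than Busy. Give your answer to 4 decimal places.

Let h(s) be the probability of absorption at Down starting from transient state s. Then h(Down) = 1 and h(Busy) = 0. By first-step analysis:
h(Overloaded) = 0.2·h(Overloaded) + 0.15·1 + 0.3·0 + 0.35·h(Idle)
h(Idle) = 0.2·h(Overloaded) + 0.2·1 + 0.45·0 + 0.15·h(Idle)
Solving: h(Overloaded) = 0.3238, h(Idle) = 0.3115.
Starting from Overloaded, the probability is 0.3238.

0.3238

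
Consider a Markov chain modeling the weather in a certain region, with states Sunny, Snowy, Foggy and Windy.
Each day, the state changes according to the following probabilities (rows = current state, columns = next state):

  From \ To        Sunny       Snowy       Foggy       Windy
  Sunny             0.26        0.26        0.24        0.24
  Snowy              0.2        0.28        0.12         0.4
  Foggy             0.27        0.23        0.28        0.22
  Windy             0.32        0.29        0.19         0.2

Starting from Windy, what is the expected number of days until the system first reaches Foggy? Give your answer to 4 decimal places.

Let t(s) be the expected number of days to first reach Foggy from state s, with t(Foggy) = 0. Conditioning on the first day:
t(Sunny) = 1 + 0.26·t(Sunny) + 0.26·t(Snowy) + 0.24·t(Windy)
t(Snowy) = 1 + 0.2·t(Sunny) + 0.28·t(Snowy) + 0.4·t(Windy)
t(Windy) = 1 + 0.32·t(Sunny) + 0.29·t(Snowy) + 0.2·t(Windy)
Solving: t(Sunny) = 5.1675, t(Snowy) = 5.8440, t(Windy) = 5.4354.
Expected days from Windy to Foggy: 5.4354.

5.4354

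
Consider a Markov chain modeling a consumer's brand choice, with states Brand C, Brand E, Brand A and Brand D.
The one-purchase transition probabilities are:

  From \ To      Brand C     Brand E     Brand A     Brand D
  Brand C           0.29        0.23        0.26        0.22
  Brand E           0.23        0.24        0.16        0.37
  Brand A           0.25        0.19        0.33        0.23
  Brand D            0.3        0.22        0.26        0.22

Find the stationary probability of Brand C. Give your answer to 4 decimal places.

Let the stationary distribution be π with π = πP and π_1 + π_2 + π_3 + π_4 = 1.
π_1 = 0.29·π_1 + 0.23·π_2 + 0.25·π_3 + 0.3·π_4
π_2 = 0.23·π_1 + 0.24·π_2 + 0.19·π_3 + 0.22·π_4
π_3 = 0.26·π_1 + 0.16·π_2 + 0.33·π_3 + 0.26·π_4
Solving with the normalization constraint gives π = (0.2692, 0.2194, 0.2560, 0.2555).
So the stationary probability of Brand C is 0.2692.

0.2692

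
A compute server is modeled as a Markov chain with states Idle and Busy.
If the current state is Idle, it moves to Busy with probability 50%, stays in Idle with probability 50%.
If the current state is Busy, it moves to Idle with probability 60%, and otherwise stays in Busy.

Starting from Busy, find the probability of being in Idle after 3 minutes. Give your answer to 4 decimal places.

Propagate the distribution vector 3 minutes from Busy.
After 0 minutes: (0.0000, 1.0000)
After 1 minute: (0.6000, 0.4000)
After 2 minutes: (0.5400, 0.4600)
After 3 minutes: (0.5460, 0.4540)
P(in Idle after 3 minutes) = 0.5460

0.5460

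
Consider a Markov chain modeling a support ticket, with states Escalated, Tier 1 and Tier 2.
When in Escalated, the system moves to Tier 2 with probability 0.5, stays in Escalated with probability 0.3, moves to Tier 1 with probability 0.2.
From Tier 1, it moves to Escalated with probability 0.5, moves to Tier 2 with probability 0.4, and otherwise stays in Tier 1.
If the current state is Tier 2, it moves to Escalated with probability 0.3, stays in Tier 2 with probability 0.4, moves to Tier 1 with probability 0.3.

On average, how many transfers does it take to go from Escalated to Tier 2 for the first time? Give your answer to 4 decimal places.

Let t(s) be the expected number of transfers to first reach Tier 2 from state s, with t(Tier 2) = 0. Conditioning on the first transfer:
t(Escalated) = 1 + 0.3·t(Escalated) + 0.2·t(Tier 1)
t(Tier 1) = 1 + 0.5·t(Escalated) + 0.1·t(Tier 1)
Solving: t(Escalated) = 2.0755, t(Tier 1) = 2.2642.
Expected transfers from Escalated to Tier 2: 2.0755.

2.0755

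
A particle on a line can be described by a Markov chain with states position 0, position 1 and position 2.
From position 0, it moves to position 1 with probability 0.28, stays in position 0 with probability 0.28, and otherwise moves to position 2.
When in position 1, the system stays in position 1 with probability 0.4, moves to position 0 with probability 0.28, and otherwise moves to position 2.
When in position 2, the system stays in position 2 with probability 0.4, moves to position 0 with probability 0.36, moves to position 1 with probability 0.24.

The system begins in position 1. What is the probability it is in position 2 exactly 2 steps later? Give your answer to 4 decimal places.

Sum over the intermediate state after 1 step:
P = P(position 1→position 0)·P(position 0→position 2) + P(position 1→position 1)·P(position 1→position 2) + P(position 1→position 2)·P(position 2→position 2)
  = 0.28×0.44 + 0.4×0.32 + 0.32×0.4
  = 0.1232 + 0.1280 + 0.1280 = 0.3792

0.3792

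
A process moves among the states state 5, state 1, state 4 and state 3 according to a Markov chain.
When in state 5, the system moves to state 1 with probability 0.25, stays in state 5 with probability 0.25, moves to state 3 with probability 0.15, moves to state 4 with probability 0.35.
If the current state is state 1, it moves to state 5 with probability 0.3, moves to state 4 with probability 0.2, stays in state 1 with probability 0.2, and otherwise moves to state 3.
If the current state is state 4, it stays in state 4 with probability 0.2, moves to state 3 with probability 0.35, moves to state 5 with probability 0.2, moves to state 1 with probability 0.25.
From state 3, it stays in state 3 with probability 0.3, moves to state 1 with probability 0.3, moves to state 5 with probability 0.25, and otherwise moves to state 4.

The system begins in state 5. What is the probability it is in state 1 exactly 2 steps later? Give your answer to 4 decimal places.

Propagate the distribution vector 2 steps from state 5.
After 0 steps: (1.0000, 0.0000, 0.0000, 0.0000)
After 1 step: (0.2500, 0.2500, 0.3500, 0.1500)
After 2 steps: (0.2450, 0.2450, 0.2300, 0.2800)
P(in state 1 after 2 steps) = 0.2450

0.2450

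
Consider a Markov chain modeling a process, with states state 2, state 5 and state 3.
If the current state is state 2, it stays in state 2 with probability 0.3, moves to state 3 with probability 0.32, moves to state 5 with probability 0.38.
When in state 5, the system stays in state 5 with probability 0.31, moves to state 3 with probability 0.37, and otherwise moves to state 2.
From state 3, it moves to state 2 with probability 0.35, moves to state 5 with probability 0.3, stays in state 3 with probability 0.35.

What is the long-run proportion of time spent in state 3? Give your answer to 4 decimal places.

0.3469

Let the stationary distribution be π with π = πP and π_1 + π_2 + π_3 = 1.
π_1 = 0.3·π_1 + 0.32·π_2 + 0.35·π_3
π_2 = 0.38·π_1 + 0.31·π_2 + 0.3·π_3
Solving with the normalization constraint gives π = (0.3239, 0.3292, 0.3469).
So the stationary probability of state 3 is 0.3469.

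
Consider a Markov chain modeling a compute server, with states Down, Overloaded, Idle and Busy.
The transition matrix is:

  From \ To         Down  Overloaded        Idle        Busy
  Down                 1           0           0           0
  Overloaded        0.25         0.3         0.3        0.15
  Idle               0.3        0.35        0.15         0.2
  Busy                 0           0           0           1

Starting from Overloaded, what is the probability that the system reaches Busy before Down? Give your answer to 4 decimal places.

Let h(s) be the probability of absorption at Busy starting from transient state s. Then h(Busy) = 1 and h(Down) = 0. By first-step analysis:
h(Overloaded) = 0.25·0 + 0.3·h(Overloaded) + 0.3·h(Idle) + 0.15·1
h(Idle) = 0.3·0 + 0.35·h(Overloaded) + 0.15·h(Idle) + 0.2·1
Solving: h(Overloaded) = 0.3827, h(Idle) = 0.3929.
Starting from Overloaded, the probability is 0.3827.

0.3827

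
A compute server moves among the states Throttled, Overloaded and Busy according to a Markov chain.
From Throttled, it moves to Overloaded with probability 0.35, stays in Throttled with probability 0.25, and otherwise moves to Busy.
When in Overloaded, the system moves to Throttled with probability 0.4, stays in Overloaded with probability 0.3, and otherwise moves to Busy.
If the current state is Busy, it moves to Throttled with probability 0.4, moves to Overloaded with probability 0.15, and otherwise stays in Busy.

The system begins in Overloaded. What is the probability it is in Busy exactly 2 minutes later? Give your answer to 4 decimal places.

0.3850

Sum over the intermediate state after 1 minute:
P = P(Overloaded→Throttled)·P(Throttled→Busy) + P(Overloaded→Overloaded)·P(Overloaded→Busy) + P(Overloaded→Busy)·P(Busy→Busy)
  = 0.4×0.4 + 0.3×0.3 + 0.3×0.45
  = 0.1600 + 0.0900 + 0.1350 = 0.3850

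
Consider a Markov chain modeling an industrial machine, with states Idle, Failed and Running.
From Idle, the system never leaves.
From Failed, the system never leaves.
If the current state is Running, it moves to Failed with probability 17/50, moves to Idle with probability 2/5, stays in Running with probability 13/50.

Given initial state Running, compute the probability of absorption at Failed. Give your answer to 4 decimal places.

0.4595

Let h(s) be the probability of absorption at Failed starting from transient state s. Then h(Failed) = 1 and h(Idle) = 0. By first-step analysis:
h(Running) = 0.4·0 + 0.34·1 + 0.26·h(Running)
Solving: h(Running) = 0.4595.
Starting from Running, the probability is 0.4595.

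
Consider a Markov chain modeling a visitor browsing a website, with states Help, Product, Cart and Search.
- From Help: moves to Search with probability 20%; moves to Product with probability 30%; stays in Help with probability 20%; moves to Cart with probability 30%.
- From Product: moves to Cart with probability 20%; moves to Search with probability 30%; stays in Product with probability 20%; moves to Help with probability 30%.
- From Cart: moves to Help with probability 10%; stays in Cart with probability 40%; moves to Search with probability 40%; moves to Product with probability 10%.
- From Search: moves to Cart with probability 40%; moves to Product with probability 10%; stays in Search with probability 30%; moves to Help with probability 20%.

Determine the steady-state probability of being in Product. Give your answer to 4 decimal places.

0.1511

Let the stationary distribution be π with π = πP and π_1 + π_2 + π_3 + π_4 = 1.
π_1 = 0.2·π_1 + 0.3·π_2 + 0.1·π_3 + 0.2·π_4
π_2 = 0.3·π_1 + 0.2·π_2 + 0.1·π_3 + 0.1·π_4
π_3 = 0.3·π_1 + 0.2·π_2 + 0.4·π_3 + 0.4·π_4
Solving with the normalization constraint gives π = (0.1799, 0.1511, 0.3518, 0.3172).
So the stationary probability of Product is 0.1511.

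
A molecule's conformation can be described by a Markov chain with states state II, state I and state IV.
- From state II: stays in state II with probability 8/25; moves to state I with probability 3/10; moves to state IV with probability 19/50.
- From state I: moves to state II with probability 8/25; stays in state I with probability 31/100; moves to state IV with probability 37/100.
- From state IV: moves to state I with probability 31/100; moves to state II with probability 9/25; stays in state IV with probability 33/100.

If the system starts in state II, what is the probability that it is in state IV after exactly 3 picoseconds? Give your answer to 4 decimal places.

Propagate the distribution vector 3 picoseconds from state II.
After 0 picoseconds: (1.0000, 0.0000, 0.0000)
After 1 picosecond: (0.3200, 0.3000, 0.3800)
After 2 picoseconds: (0.3352, 0.3068, 0.3580)
After 3 picoseconds: (0.3343, 0.3066, 0.3590)
P(in state IV after 3 picoseconds) = 0.3590

0.3590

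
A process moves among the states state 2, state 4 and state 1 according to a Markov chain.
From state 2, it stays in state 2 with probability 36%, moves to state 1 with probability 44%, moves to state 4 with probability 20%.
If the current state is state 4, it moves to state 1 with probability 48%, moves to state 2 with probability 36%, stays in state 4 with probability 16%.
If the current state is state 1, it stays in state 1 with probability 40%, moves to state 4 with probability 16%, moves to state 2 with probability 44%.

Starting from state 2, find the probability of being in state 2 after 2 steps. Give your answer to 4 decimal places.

Sum over the intermediate state after 1 step:
P = P(state 2→state 2)·P(state 2→state 2) + P(state 2→state 4)·P(state 4→state 2) + P(state 2→state 1)·P(state 1→state 2)
  = 0.36×0.36 + 0.2×0.36 + 0.44×0.44
  = 0.1296 + 0.0720 + 0.1936 = 0.3952

0.3952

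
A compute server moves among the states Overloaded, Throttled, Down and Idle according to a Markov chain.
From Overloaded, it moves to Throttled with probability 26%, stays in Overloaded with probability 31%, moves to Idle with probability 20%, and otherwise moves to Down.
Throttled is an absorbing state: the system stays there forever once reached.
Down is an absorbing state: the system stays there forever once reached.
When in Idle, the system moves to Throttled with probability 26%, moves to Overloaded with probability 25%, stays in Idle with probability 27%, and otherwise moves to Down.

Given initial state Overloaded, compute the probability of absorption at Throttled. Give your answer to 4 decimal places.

Let h(s) be the probability of absorption at Throttled starting from transient state s. Then h(Throttled) = 1 and h(Down) = 0. By first-step analysis:
h(Overloaded) = 0.31·h(Overloaded) + 0.26·1 + 0.23·0 + 0.2·h(Idle)
h(Idle) = 0.25·h(Overloaded) + 0.26·1 + 0.22·0 + 0.27·h(Idle)
Solving: h(Overloaded) = 0.5330, h(Idle) = 0.5387.
Starting from Overloaded, the probability is 0.5330.

0.5330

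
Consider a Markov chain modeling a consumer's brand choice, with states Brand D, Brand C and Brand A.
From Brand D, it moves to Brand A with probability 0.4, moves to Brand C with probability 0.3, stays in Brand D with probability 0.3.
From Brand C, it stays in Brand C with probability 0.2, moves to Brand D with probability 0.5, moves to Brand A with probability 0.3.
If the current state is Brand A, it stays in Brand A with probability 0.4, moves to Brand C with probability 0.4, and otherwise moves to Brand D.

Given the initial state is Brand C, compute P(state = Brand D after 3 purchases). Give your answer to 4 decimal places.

0.3240

Propagate the distribution vector 3 purchases from Brand C.
After 0 purchases: (0.0000, 1.0000, 0.0000)
After 1 purchase: (0.5000, 0.2000, 0.3000)
After 2 purchases: (0.3100, 0.3100, 0.3800)
After 3 purchases: (0.3240, 0.3070, 0.3690)
P(in Brand D after 3 purchases) = 0.3240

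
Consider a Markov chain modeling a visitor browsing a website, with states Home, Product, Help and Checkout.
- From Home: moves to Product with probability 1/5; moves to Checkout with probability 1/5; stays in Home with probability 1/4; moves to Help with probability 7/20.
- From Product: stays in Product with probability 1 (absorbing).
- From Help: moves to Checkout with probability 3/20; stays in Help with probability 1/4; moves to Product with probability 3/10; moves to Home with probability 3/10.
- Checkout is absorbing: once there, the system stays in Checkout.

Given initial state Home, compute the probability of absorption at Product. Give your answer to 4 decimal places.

0.5574

Let h(s) be the probability of absorption at Product starting from transient state s. Then h(Product) = 1 and h(Checkout) = 0. By first-step analysis:
h(Home) = 0.25·h(Home) + 0.2·1 + 0.35·h(Help) + 0.2·0
h(Help) = 0.3·h(Home) + 0.3·1 + 0.25·h(Help) + 0.15·0
Solving: h(Home) = 0.5574, h(Help) = 0.6230.
Starting from Home, the probability is 0.5574.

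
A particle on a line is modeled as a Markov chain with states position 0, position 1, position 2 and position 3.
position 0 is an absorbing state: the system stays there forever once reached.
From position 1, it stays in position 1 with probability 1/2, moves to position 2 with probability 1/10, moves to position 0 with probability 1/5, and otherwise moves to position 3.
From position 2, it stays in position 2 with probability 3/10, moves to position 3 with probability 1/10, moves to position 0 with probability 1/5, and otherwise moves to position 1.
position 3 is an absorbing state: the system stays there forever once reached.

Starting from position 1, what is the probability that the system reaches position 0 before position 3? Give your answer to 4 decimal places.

0.5161

Let h(s) be the probability of absorption at position 0 starting from transient state s. Then h(position 0) = 1 and h(position 3) = 0. By first-step analysis:
h(position 1) = 0.2·1 + 0.5·h(position 1) + 0.1·h(position 2) + 0.2·0
h(position 2) = 0.2·1 + 0.4·h(position 1) + 0.3·h(position 2) + 0.1·0
Solving: h(position 1) = 0.5161, h(position 2) = 0.5806.
Starting from position 1, the probability is 0.5161.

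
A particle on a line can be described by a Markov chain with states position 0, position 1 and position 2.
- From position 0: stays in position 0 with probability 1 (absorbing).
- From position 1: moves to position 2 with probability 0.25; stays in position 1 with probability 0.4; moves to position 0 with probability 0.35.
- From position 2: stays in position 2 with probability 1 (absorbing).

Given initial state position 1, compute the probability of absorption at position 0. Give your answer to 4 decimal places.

Let h(s) be the probability of absorption at position 0 starting from transient state s. Then h(position 0) = 1 and h(position 2) = 0. By first-step analysis:
h(position 1) = 0.35·1 + 0.4·h(position 1) + 0.25·0
Solving: h(position 1) = 0.5833.
Starting from position 1, the probability is 0.5833.

0.5833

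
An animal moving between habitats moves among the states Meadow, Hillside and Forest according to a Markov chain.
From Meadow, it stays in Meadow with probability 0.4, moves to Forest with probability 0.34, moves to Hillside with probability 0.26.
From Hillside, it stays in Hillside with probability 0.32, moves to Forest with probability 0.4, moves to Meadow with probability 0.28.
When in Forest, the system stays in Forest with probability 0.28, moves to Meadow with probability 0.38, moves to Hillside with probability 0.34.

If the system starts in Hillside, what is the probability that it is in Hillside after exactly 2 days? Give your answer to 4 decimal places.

0.3112

Sum over the intermediate state after 1 day:
P = P(Hillside→Meadow)·P(Meadow→Hillside) + P(Hillside→Hillside)·P(Hillside→Hillside) + P(Hillside→Forest)·P(Forest→Hillside)
  = 0.28×0.26 + 0.32×0.32 + 0.4×0.34
  = 0.0728 + 0.1024 + 0.1360 = 0.3112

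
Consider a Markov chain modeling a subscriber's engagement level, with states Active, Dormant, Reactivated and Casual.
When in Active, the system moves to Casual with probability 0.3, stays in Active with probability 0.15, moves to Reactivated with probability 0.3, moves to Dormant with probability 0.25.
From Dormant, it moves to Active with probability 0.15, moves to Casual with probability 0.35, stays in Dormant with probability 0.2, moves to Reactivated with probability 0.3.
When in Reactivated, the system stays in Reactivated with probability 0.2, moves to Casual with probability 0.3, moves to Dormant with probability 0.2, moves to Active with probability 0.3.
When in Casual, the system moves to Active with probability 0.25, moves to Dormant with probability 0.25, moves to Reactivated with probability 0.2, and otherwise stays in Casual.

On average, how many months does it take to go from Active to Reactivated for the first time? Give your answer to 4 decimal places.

Let t(s) be the expected number of months to first reach Reactivated from state s, with t(Reactivated) = 0. Conditioning on the first month:
t(Active) = 1 + 0.15·t(Active) + 0.25·t(Dormant) + 0.3·t(Casual)
t(Dormant) = 1 + 0.15·t(Active) + 0.2·t(Dormant) + 0.35·t(Casual)
t(Casual) = 1 + 0.25·t(Active) + 0.25·t(Dormant) + 0.3·t(Casual)
Solving: t(Active) = 3.7201, t(Dormant) = 3.7378, t(Casual) = 4.0921.
Expected months from Active to Reactivated: 3.7201.

3.7201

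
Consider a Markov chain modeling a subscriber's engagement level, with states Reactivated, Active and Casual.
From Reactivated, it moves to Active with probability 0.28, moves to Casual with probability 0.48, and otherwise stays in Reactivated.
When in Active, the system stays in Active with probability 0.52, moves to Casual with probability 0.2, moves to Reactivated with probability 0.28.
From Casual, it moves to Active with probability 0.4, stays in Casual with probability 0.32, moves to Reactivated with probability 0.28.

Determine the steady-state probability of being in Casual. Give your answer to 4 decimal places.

Let the stationary distribution be π with π = πP and π_1 + π_2 + π_3 = 1.
π_1 = 0.24·π_1 + 0.28·π_2 + 0.28·π_3
π_2 = 0.28·π_1 + 0.52·π_2 + 0.4·π_3
Solving with the normalization constraint gives π = (0.2692, 0.4178, 0.3129).
So the stationary probability of Casual is 0.3129.

0.3129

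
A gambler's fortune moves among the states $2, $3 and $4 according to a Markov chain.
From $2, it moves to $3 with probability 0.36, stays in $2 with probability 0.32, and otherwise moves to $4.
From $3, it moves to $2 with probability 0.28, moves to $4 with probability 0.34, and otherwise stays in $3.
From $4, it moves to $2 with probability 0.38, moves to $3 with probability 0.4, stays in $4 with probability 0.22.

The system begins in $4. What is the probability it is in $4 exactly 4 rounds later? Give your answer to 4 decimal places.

0.2979

Propagate the distribution vector 4 rounds from $4.
After 0 rounds: (0.0000, 0.0000, 1.0000)
After 1 round: (0.3800, 0.4000, 0.2200)
After 2 rounds: (0.3172, 0.3768, 0.3060)
After 3 rounds: (0.3233, 0.3798, 0.2969)
After 4 rounds: (0.3226, 0.3795, 0.2979)
P(in $4 after 4 rounds) = 0.2979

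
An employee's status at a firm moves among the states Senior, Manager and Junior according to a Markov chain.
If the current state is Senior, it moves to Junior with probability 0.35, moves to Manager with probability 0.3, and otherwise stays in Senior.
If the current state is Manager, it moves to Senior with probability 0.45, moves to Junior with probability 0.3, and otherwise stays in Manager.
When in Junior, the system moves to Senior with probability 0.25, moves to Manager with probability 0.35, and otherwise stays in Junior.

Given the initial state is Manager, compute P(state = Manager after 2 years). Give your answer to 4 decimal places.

Sum over the intermediate state after 1 year:
P = P(Manager→Senior)·P(Senior→Manager) + P(Manager→Manager)·P(Manager→Manager) + P(Manager→Junior)·P(Junior→Manager)
  = 0.45×0.3 + 0.25×0.25 + 0.3×0.35
  = 0.1350 + 0.0625 + 0.1050 = 0.3025

0.3025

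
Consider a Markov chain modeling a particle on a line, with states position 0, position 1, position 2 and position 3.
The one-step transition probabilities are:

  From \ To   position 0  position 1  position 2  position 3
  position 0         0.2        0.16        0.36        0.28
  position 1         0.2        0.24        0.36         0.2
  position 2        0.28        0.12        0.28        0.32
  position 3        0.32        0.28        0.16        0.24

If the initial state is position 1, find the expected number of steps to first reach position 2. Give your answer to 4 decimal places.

Let t(s) be the expected number of steps to first reach position 2 from state s, with t(position 2) = 0. Conditioning on the first step:
t(position 0) = 1 + 0.2·t(position 0) + 0.16·t(position 1) + 0.28·t(position 3)
t(position 1) = 1 + 0.2·t(position 0) + 0.24·t(position 1) + 0.2·t(position 3)
t(position 3) = 1 + 0.32·t(position 0) + 0.28·t(position 1) + 0.24·t(position 3)
Solving: t(position 0) = 3.2327, t(position 1) = 3.1792, t(position 3) = 3.8482.
Expected steps from position 1 to position 2: 3.1792.

3.1792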